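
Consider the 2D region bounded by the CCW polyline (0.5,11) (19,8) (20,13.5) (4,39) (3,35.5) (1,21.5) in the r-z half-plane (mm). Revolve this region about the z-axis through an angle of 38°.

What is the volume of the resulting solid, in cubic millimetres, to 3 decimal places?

Profile (r,z), 6 vertices: (0.5,11) (19,8) (20,13.5) (4,39) (3,35.5) (1,21.5)
edge 0: (0.5,11)→(19,8)  cross = 0.5·8 − 19·11 = -205.0000; (r_i+r_j)·cross = 19.5·-205.0000 = -3997.5000
edge 1: (19,8)→(20,13.5)  cross = 19·13.5 − 20·8 = 96.5000; (r_i+r_j)·cross = 39·96.5000 = 3763.5000
edge 2: (20,13.5)→(4,39)  cross = 20·39 − 4·13.5 = 726.0000; (r_i+r_j)·cross = 24·726.0000 = 17424.0000
edge 3: (4,39)→(3,35.5)  cross = 4·35.5 − 3·39 = 25.0000; (r_i+r_j)·cross = 7·25.0000 = 175.0000
edge 4: (3,35.5)→(1,21.5)  cross = 3·21.5 − 1·35.5 = 29.0000; (r_i+r_j)·cross = 4·29.0000 = 116.0000
edge 5: (1,21.5)→(0.5,11)  cross = 1·11 − 0.5·21.5 = 0.2500; (r_i+r_j)·cross = 1.5·0.2500 = 0.3750
Σcross = 671.7500 → A = |Σcross|/2 = 335.8750 mm²
Σ(r_i+r_j)·cross = 17481.3750 → first moment M = |Σ|/6 = 2913.5625
R_c = M/A = 2913.5625/335.8750 = 8.6745 mm
θ = 38° = 0.663225 rad
V = θ·R_c·A = 0.663225·8.6745·335.8750 = 1932.348 mm³

Volume = 1932.348 mm³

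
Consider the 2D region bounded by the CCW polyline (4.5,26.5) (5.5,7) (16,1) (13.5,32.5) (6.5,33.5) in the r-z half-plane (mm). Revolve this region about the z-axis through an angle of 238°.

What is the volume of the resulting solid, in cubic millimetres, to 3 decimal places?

Volume = 11468.873 mm³

Profile (r,z), 5 vertices: (4.5,26.5) (5.5,7) (16,1) (13.5,32.5) (6.5,33.5)
edge 0: (4.5,26.5)→(5.5,7)  cross = 4.5·7 − 5.5·26.5 = -114.2500; (r_i+r_j)·cross = 10·-114.2500 = -1142.5000
edge 1: (5.5,7)→(16,1)  cross = 5.5·1 − 16·7 = -106.5000; (r_i+r_j)·cross = 21.5·-106.5000 = -2289.7500
edge 2: (16,1)→(13.5,32.5)  cross = 16·32.5 − 13.5·1 = 506.5000; (r_i+r_j)·cross = 29.5·506.5000 = 14941.7500
edge 3: (13.5,32.5)→(6.5,33.5)  cross = 13.5·33.5 − 6.5·32.5 = 241.0000; (r_i+r_j)·cross = 20·241.0000 = 4820.0000
edge 4: (6.5,33.5)→(4.5,26.5)  cross = 6.5·26.5 − 4.5·33.5 = 21.5000; (r_i+r_j)·cross = 11·21.5000 = 236.5000
Σcross = 548.2500 → A = |Σcross|/2 = 274.1250 mm²
Σ(r_i+r_j)·cross = 16566.0000 → first moment M = |Σ|/6 = 2761.0000
R_c = M/A = 2761.0000/274.1250 = 10.0720 mm
θ = 238° = 4.153884 rad
V = θ·R_c·A = 4.153884·10.0720·274.1250 = 11468.873 mm³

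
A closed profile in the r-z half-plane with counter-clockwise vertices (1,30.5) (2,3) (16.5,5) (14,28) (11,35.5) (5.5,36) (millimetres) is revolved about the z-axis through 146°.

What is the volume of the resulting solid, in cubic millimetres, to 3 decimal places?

Profile (r,z), 6 vertices: (1,30.5) (2,3) (16.5,5) (14,28) (11,35.5) (5.5,36)
edge 0: (1,30.5)→(2,3)  cross = 1·3 − 2·30.5 = -58.0000; (r_i+r_j)·cross = 3·-58.0000 = -174.0000
edge 1: (2,3)→(16.5,5)  cross = 2·5 − 16.5·3 = -39.5000; (r_i+r_j)·cross = 18.5·-39.5000 = -730.7500
edge 2: (16.5,5)→(14,28)  cross = 16.5·28 − 14·5 = 392.0000; (r_i+r_j)·cross = 30.5·392.0000 = 11956.0000
edge 3: (14,28)→(11,35.5)  cross = 14·35.5 − 11·28 = 189.0000; (r_i+r_j)·cross = 25·189.0000 = 4725.0000
edge 4: (11,35.5)→(5.5,36)  cross = 11·36 − 5.5·35.5 = 200.7500; (r_i+r_j)·cross = 16.5·200.7500 = 3312.3750
edge 5: (5.5,36)→(1,30.5)  cross = 5.5·30.5 − 1·36 = 131.7500; (r_i+r_j)·cross = 6.5·131.7500 = 856.3750
Σcross = 816.0000 → A = |Σcross|/2 = 408.0000 mm²
Σ(r_i+r_j)·cross = 19945.0000 → first moment M = |Σ|/6 = 3324.1667
R_c = M/A = 3324.1667/408.0000 = 8.1475 mm
θ = 146° = 2.548181 rad
V = θ·R_c·A = 2.548181·8.1475·408.0000 = 8470.577 mm³

Volume = 8470.577 mm³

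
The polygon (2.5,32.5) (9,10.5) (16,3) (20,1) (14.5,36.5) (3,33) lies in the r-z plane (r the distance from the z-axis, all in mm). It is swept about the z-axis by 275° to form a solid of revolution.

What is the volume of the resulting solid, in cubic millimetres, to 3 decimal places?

Volume = 18441.776 mm³

Profile (r,z), 6 vertices: (2.5,32.5) (9,10.5) (16,3) (20,1) (14.5,36.5) (3,33)
edge 0: (2.5,32.5)→(9,10.5)  cross = 2.5·10.5 − 9·32.5 = -266.2500; (r_i+r_j)·cross = 11.5·-266.2500 = -3061.8750
edge 1: (9,10.5)→(16,3)  cross = 9·3 − 16·10.5 = -141.0000; (r_i+r_j)·cross = 25·-141.0000 = -3525.0000
edge 2: (16,3)→(20,1)  cross = 16·1 − 20·3 = -44.0000; (r_i+r_j)·cross = 36·-44.0000 = -1584.0000
edge 3: (20,1)→(14.5,36.5)  cross = 20·36.5 − 14.5·1 = 715.5000; (r_i+r_j)·cross = 34.5·715.5000 = 24684.7500
edge 4: (14.5,36.5)→(3,33)  cross = 14.5·33 − 3·36.5 = 369.0000; (r_i+r_j)·cross = 17.5·369.0000 = 6457.5000
edge 5: (3,33)→(2.5,32.5)  cross = 3·32.5 − 2.5·33 = 15.0000; (r_i+r_j)·cross = 5.5·15.0000 = 82.5000
Σcross = 648.2500 → A = |Σcross|/2 = 324.1250 mm²
Σ(r_i+r_j)·cross = 23053.8750 → first moment M = |Σ|/6 = 3842.3125
R_c = M/A = 3842.3125/324.1250 = 11.8544 mm
θ = 275° = 4.799655 rad
V = θ·R_c·A = 4.799655·11.8544·324.1250 = 18441.776 mm³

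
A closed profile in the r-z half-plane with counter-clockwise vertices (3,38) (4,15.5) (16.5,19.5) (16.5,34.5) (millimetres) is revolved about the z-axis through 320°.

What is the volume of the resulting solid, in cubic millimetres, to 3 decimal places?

Volume = 13025.625 mm³

Profile (r,z), 4 vertices: (3,38) (4,15.5) (16.5,19.5) (16.5,34.5)
edge 0: (3,38)→(4,15.5)  cross = 3·15.5 − 4·38 = -105.5000; (r_i+r_j)·cross = 7·-105.5000 = -738.5000
edge 1: (4,15.5)→(16.5,19.5)  cross = 4·19.5 − 16.5·15.5 = -177.7500; (r_i+r_j)·cross = 20.5·-177.7500 = -3643.8750
edge 2: (16.5,19.5)→(16.5,34.5)  cross = 16.5·34.5 − 16.5·19.5 = 247.5000; (r_i+r_j)·cross = 33·247.5000 = 8167.5000
edge 3: (16.5,34.5)→(3,38)  cross = 16.5·38 − 3·34.5 = 523.5000; (r_i+r_j)·cross = 19.5·523.5000 = 10208.2500
Σcross = 487.7500 → A = |Σcross|/2 = 243.8750 mm²
Σ(r_i+r_j)·cross = 13993.3750 → first moment M = |Σ|/6 = 2332.2292
R_c = M/A = 2332.2292/243.8750 = 9.5632 mm
θ = 320° = 5.585054 rad
V = θ·R_c·A = 5.585054·9.5632·243.8750 = 13025.625 mm³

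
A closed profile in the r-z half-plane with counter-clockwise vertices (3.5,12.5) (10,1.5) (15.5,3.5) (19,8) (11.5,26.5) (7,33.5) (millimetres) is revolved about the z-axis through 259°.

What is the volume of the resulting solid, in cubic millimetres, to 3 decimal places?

Volume = 12506.824 mm³

Profile (r,z), 6 vertices: (3.5,12.5) (10,1.5) (15.5,3.5) (19,8) (11.5,26.5) (7,33.5)
edge 0: (3.5,12.5)→(10,1.5)  cross = 3.5·1.5 − 10·12.5 = -119.7500; (r_i+r_j)·cross = 13.5·-119.7500 = -1616.6250
edge 1: (10,1.5)→(15.5,3.5)  cross = 10·3.5 − 15.5·1.5 = 11.7500; (r_i+r_j)·cross = 25.5·11.7500 = 299.6250
edge 2: (15.5,3.5)→(19,8)  cross = 15.5·8 − 19·3.5 = 57.5000; (r_i+r_j)·cross = 34.5·57.5000 = 1983.7500
edge 3: (19,8)→(11.5,26.5)  cross = 19·26.5 − 11.5·8 = 411.5000; (r_i+r_j)·cross = 30.5·411.5000 = 12550.7500
edge 4: (11.5,26.5)→(7,33.5)  cross = 11.5·33.5 − 7·26.5 = 199.7500; (r_i+r_j)·cross = 18.5·199.7500 = 3695.3750
edge 5: (7,33.5)→(3.5,12.5)  cross = 7·12.5 − 3.5·33.5 = -29.7500; (r_i+r_j)·cross = 10.5·-29.7500 = -312.3750
Σcross = 531.0000 → A = |Σcross|/2 = 265.5000 mm²
Σ(r_i+r_j)·cross = 16600.5000 → first moment M = |Σ|/6 = 2766.7500
R_c = M/A = 2766.7500/265.5000 = 10.4209 mm
θ = 259° = 4.520403 rad
V = θ·R_c·A = 4.520403·10.4209·265.5000 = 12506.824 mm³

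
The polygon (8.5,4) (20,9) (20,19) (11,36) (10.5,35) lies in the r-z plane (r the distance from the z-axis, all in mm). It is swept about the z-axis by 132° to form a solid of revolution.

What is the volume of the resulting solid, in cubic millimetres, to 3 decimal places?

Profile (r,z), 5 vertices: (8.5,4) (20,9) (20,19) (11,36) (10.5,35)
edge 0: (8.5,4)→(20,9)  cross = 8.5·9 − 20·4 = -3.5000; (r_i+r_j)·cross = 28.5·-3.5000 = -99.7500
edge 1: (20,9)→(20,19)  cross = 20·19 − 20·9 = 200.0000; (r_i+r_j)·cross = 40·200.0000 = 8000.0000
edge 2: (20,19)→(11,36)  cross = 20·36 − 11·19 = 511.0000; (r_i+r_j)·cross = 31·511.0000 = 15841.0000
edge 3: (11,36)→(10.5,35)  cross = 11·35 − 10.5·36 = 7.0000; (r_i+r_j)·cross = 21.5·7.0000 = 150.5000
edge 4: (10.5,35)→(8.5,4)  cross = 10.5·4 − 8.5·35 = -255.5000; (r_i+r_j)·cross = 19·-255.5000 = -4854.5000
Σcross = 459.0000 → A = |Σcross|/2 = 229.5000 mm²
Σ(r_i+r_j)·cross = 19037.2500 → first moment M = |Σ|/6 = 3172.8750
R_c = M/A = 3172.8750/229.5000 = 13.8252 mm
θ = 132° = 2.303835 rad
V = θ·R_c·A = 2.303835·13.8252·229.5000 = 7309.779 mm³

Volume = 7309.779 mm³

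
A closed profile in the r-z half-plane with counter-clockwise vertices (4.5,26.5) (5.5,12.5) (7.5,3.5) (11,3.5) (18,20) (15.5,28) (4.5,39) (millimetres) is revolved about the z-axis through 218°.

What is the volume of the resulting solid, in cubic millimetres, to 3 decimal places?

Volume = 11430.703 mm³

Profile (r,z), 7 vertices: (4.5,26.5) (5.5,12.5) (7.5,3.5) (11,3.5) (18,20) (15.5,28) (4.5,39)
edge 0: (4.5,26.5)→(5.5,12.5)  cross = 4.5·12.5 − 5.5·26.5 = -89.5000; (r_i+r_j)·cross = 10·-89.5000 = -895.0000
edge 1: (5.5,12.5)→(7.5,3.5)  cross = 5.5·3.5 − 7.5·12.5 = -74.5000; (r_i+r_j)·cross = 13·-74.5000 = -968.5000
edge 2: (7.5,3.5)→(11,3.5)  cross = 7.5·3.5 − 11·3.5 = -12.2500; (r_i+r_j)·cross = 18.5·-12.2500 = -226.6250
edge 3: (11,3.5)→(18,20)  cross = 11·20 − 18·3.5 = 157.0000; (r_i+r_j)·cross = 29·157.0000 = 4553.0000
edge 4: (18,20)→(15.5,28)  cross = 18·28 − 15.5·20 = 194.0000; (r_i+r_j)·cross = 33.5·194.0000 = 6499.0000
edge 5: (15.5,28)→(4.5,39)  cross = 15.5·39 − 4.5·28 = 478.5000; (r_i+r_j)·cross = 20·478.5000 = 9570.0000
edge 6: (4.5,39)→(4.5,26.5)  cross = 4.5·26.5 − 4.5·39 = -56.2500; (r_i+r_j)·cross = 9·-56.2500 = -506.2500
Σcross = 597.0000 → A = |Σcross|/2 = 298.5000 mm²
Σ(r_i+r_j)·cross = 18025.6250 → first moment M = |Σ|/6 = 3004.2708
R_c = M/A = 3004.2708/298.5000 = 10.0646 mm
θ = 218° = 3.804818 rad
V = θ·R_c·A = 3.804818·10.0646·298.5000 = 11430.703 mm³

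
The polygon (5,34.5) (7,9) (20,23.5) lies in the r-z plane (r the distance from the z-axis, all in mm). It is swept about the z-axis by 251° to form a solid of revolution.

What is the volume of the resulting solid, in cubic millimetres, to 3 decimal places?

Volume = 8422.773 mm³

Profile (r,z), 3 vertices: (5,34.5) (7,9) (20,23.5)
edge 0: (5,34.5)→(7,9)  cross = 5·9 − 7·34.5 = -196.5000; (r_i+r_j)·cross = 12·-196.5000 = -2358.0000
edge 1: (7,9)→(20,23.5)  cross = 7·23.5 − 20·9 = -15.5000; (r_i+r_j)·cross = 27·-15.5000 = -418.5000
edge 2: (20,23.5)→(5,34.5)  cross = 20·34.5 − 5·23.5 = 572.5000; (r_i+r_j)·cross = 25·572.5000 = 14312.5000
Σcross = 360.5000 → A = |Σcross|/2 = 180.2500 mm²
Σ(r_i+r_j)·cross = 11536.0000 → first moment M = |Σ|/6 = 1922.6667
R_c = M/A = 1922.6667/180.2500 = 10.6667 mm
θ = 251° = 4.380776 rad
V = θ·R_c·A = 4.380776·10.6667·180.2500 = 8422.773 mm³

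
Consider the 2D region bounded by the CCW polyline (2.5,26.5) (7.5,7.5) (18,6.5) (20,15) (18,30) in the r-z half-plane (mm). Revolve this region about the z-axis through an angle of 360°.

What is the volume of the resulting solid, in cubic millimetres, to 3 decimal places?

Volume = 23144.768 mm³

Profile (r,z), 5 vertices: (2.5,26.5) (7.5,7.5) (18,6.5) (20,15) (18,30)
edge 0: (2.5,26.5)→(7.5,7.5)  cross = 2.5·7.5 − 7.5·26.5 = -180.0000; (r_i+r_j)·cross = 10·-180.0000 = -1800.0000
edge 1: (7.5,7.5)→(18,6.5)  cross = 7.5·6.5 − 18·7.5 = -86.2500; (r_i+r_j)·cross = 25.5·-86.2500 = -2199.3750
edge 2: (18,6.5)→(20,15)  cross = 18·15 − 20·6.5 = 140.0000; (r_i+r_j)·cross = 38·140.0000 = 5320.0000
edge 3: (20,15)→(18,30)  cross = 20·30 − 18·15 = 330.0000; (r_i+r_j)·cross = 38·330.0000 = 12540.0000
edge 4: (18,30)→(2.5,26.5)  cross = 18·26.5 − 2.5·30 = 402.0000; (r_i+r_j)·cross = 20.5·402.0000 = 8241.0000
Σcross = 605.7500 → A = |Σcross|/2 = 302.8750 mm²
Σ(r_i+r_j)·cross = 22101.6250 → first moment M = |Σ|/6 = 3683.6042
R_c = M/A = 3683.6042/302.8750 = 12.1621 mm
θ = 360° = 6.283185 rad
V = θ·R_c·A = 6.283185·12.1621·302.8750 = 23144.768 mm³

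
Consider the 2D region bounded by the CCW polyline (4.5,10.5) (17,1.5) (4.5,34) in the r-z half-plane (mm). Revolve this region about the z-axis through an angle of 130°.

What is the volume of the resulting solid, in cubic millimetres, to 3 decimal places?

Volume = 2888.156 mm³

Profile (r,z), 3 vertices: (4.5,10.5) (17,1.5) (4.5,34)
edge 0: (4.5,10.5)→(17,1.5)  cross = 4.5·1.5 − 17·10.5 = -171.7500; (r_i+r_j)·cross = 21.5·-171.7500 = -3692.6250
edge 1: (17,1.5)→(4.5,34)  cross = 17·34 − 4.5·1.5 = 571.2500; (r_i+r_j)·cross = 21.5·571.2500 = 12281.8750
edge 2: (4.5,34)→(4.5,10.5)  cross = 4.5·10.5 − 4.5·34 = -105.7500; (r_i+r_j)·cross = 9·-105.7500 = -951.7500
Σcross = 293.7500 → A = |Σcross|/2 = 146.8750 mm²
Σ(r_i+r_j)·cross = 7637.5000 → first moment M = |Σ|/6 = 1272.9167
R_c = M/A = 1272.9167/146.8750 = 8.6667 mm
θ = 130° = 2.268928 rad
V = θ·R_c·A = 2.268928·8.6667·146.8750 = 2888.156 mm³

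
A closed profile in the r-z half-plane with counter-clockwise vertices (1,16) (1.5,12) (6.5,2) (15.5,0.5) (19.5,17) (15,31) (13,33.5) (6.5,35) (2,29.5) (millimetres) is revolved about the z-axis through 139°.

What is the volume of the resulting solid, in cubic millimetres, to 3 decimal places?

Profile (r,z), 9 vertices: (1,16) (1.5,12) (6.5,2) (15.5,0.5) (19.5,17) (15,31) (13,33.5) (6.5,35) (2,29.5)
edge 0: (1,16)→(1.5,12)  cross = 1·12 − 1.5·16 = -12.0000; (r_i+r_j)·cross = 2.5·-12.0000 = -30.0000
edge 1: (1.5,12)→(6.5,2)  cross = 1.5·2 − 6.5·12 = -75.0000; (r_i+r_j)·cross = 8·-75.0000 = -600.0000
edge 2: (6.5,2)→(15.5,0.5)  cross = 6.5·0.5 − 15.5·2 = -27.7500; (r_i+r_j)·cross = 22·-27.7500 = -610.5000
edge 3: (15.5,0.5)→(19.5,17)  cross = 15.5·17 − 19.5·0.5 = 253.7500; (r_i+r_j)·cross = 35·253.7500 = 8881.2500
edge 4: (19.5,17)→(15,31)  cross = 19.5·31 − 15·17 = 349.5000; (r_i+r_j)·cross = 34.5·349.5000 = 12057.7500
edge 5: (15,31)→(13,33.5)  cross = 15·33.5 − 13·31 = 99.5000; (r_i+r_j)·cross = 28·99.5000 = 2786.0000
edge 6: (13,33.5)→(6.5,35)  cross = 13·35 − 6.5·33.5 = 237.2500; (r_i+r_j)·cross = 19.5·237.2500 = 4626.3750
edge 7: (6.5,35)→(2,29.5)  cross = 6.5·29.5 − 2·35 = 121.7500; (r_i+r_j)·cross = 8.5·121.7500 = 1034.8750
edge 8: (2,29.5)→(1,16)  cross = 2·16 − 1·29.5 = 2.5000; (r_i+r_j)·cross = 3·2.5000 = 7.5000
Σcross = 949.5000 → A = |Σcross|/2 = 474.7500 mm²
Σ(r_i+r_j)·cross = 28153.2500 → first moment M = |Σ|/6 = 4692.2083
R_c = M/A = 4692.2083/474.7500 = 9.8835 mm
θ = 139° = 2.426008 rad
V = θ·R_c·A = 2.426008·9.8835·474.7500 = 11383.333 mm³

Volume = 11383.333 mm³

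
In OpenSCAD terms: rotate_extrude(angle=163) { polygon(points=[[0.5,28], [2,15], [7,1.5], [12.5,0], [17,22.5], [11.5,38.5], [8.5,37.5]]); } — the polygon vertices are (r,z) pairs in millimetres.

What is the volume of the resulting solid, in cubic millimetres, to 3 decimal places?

Profile (r,z), 7 vertices: (0.5,28) (2,15) (7,1.5) (12.5,0) (17,22.5) (11.5,38.5) (8.5,37.5)
edge 0: (0.5,28)→(2,15)  cross = 0.5·15 − 2·28 = -48.5000; (r_i+r_j)·cross = 2.5·-48.5000 = -121.2500
edge 1: (2,15)→(7,1.5)  cross = 2·1.5 − 7·15 = -102.0000; (r_i+r_j)·cross = 9·-102.0000 = -918.0000
edge 2: (7,1.5)→(12.5,0)  cross = 7·0 − 12.5·1.5 = -18.7500; (r_i+r_j)·cross = 19.5·-18.7500 = -365.6250
edge 3: (12.5,0)→(17,22.5)  cross = 12.5·22.5 − 17·0 = 281.2500; (r_i+r_j)·cross = 29.5·281.2500 = 8296.8750
edge 4: (17,22.5)→(11.5,38.5)  cross = 17·38.5 − 11.5·22.5 = 395.7500; (r_i+r_j)·cross = 28.5·395.7500 = 11278.8750
edge 5: (11.5,38.5)→(8.5,37.5)  cross = 11.5·37.5 − 8.5·38.5 = 104.0000; (r_i+r_j)·cross = 20·104.0000 = 2080.0000
edge 6: (8.5,37.5)→(0.5,28)  cross = 8.5·28 − 0.5·37.5 = 219.2500; (r_i+r_j)·cross = 9·219.2500 = 1973.2500
Σcross = 831.0000 → A = |Σcross|/2 = 415.5000 mm²
Σ(r_i+r_j)·cross = 22224.1250 → first moment M = |Σ|/6 = 3704.0208
R_c = M/A = 3704.0208/415.5000 = 8.9146 mm
θ = 163° = 2.844887 rad
V = θ·R_c·A = 2.844887·8.9146·415.5000 = 10537.520 mm³

Volume = 10537.520 mm³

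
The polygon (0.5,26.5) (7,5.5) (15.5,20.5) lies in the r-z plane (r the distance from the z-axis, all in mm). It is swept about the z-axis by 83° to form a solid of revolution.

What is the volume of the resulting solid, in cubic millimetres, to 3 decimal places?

Volume = 1532.643 mm³

Profile (r,z), 3 vertices: (0.5,26.5) (7,5.5) (15.5,20.5)
edge 0: (0.5,26.5)→(7,5.5)  cross = 0.5·5.5 − 7·26.5 = -182.7500; (r_i+r_j)·cross = 7.5·-182.7500 = -1370.6250
edge 1: (7,5.5)→(15.5,20.5)  cross = 7·20.5 − 15.5·5.5 = 58.2500; (r_i+r_j)·cross = 22.5·58.2500 = 1310.6250
edge 2: (15.5,20.5)→(0.5,26.5)  cross = 15.5·26.5 − 0.5·20.5 = 400.5000; (r_i+r_j)·cross = 16·400.5000 = 6408.0000
Σcross = 276.0000 → A = |Σcross|/2 = 138.0000 mm²
Σ(r_i+r_j)·cross = 6348.0000 → first moment M = |Σ|/6 = 1058.0000
R_c = M/A = 1058.0000/138.0000 = 7.6667 mm
θ = 83° = 1.448623 rad
V = θ·R_c·A = 1.448623·7.6667·138.0000 = 1532.643 mm³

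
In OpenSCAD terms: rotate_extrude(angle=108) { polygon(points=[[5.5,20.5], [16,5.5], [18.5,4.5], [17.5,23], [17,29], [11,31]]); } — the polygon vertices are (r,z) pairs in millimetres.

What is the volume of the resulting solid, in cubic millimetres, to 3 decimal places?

Volume = 4965.523 mm³

Profile (r,z), 6 vertices: (5.5,20.5) (16,5.5) (18.5,4.5) (17.5,23) (17,29) (11,31)
edge 0: (5.5,20.5)→(16,5.5)  cross = 5.5·5.5 − 16·20.5 = -297.7500; (r_i+r_j)·cross = 21.5·-297.7500 = -6401.6250
edge 1: (16,5.5)→(18.5,4.5)  cross = 16·4.5 − 18.5·5.5 = -29.7500; (r_i+r_j)·cross = 34.5·-29.7500 = -1026.3750
edge 2: (18.5,4.5)→(17.5,23)  cross = 18.5·23 − 17.5·4.5 = 346.7500; (r_i+r_j)·cross = 36·346.7500 = 12483.0000
edge 3: (17.5,23)→(17,29)  cross = 17.5·29 − 17·23 = 116.5000; (r_i+r_j)·cross = 34.5·116.5000 = 4019.2500
edge 4: (17,29)→(11,31)  cross = 17·31 − 11·29 = 208.0000; (r_i+r_j)·cross = 28·208.0000 = 5824.0000
edge 5: (11,31)→(5.5,20.5)  cross = 11·20.5 − 5.5·31 = 55.0000; (r_i+r_j)·cross = 16.5·55.0000 = 907.5000
Σcross = 398.7500 → A = |Σcross|/2 = 199.3750 mm²
Σ(r_i+r_j)·cross = 15805.7500 → first moment M = |Σ|/6 = 2634.2917
R_c = M/A = 2634.2917/199.3750 = 13.2127 mm
θ = 108° = 1.884956 rad
V = θ·R_c·A = 1.884956·13.2127·199.3750 = 4965.523 mm³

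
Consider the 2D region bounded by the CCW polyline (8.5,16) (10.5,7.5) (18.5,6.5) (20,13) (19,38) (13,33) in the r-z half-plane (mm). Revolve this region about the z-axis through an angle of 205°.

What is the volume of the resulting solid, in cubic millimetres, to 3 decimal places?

Profile (r,z), 6 vertices: (8.5,16) (10.5,7.5) (18.5,6.5) (20,13) (19,38) (13,33)
edge 0: (8.5,16)→(10.5,7.5)  cross = 8.5·7.5 − 10.5·16 = -104.2500; (r_i+r_j)·cross = 19·-104.2500 = -1980.7500
edge 1: (10.5,7.5)→(18.5,6.5)  cross = 10.5·6.5 − 18.5·7.5 = -70.5000; (r_i+r_j)·cross = 29·-70.5000 = -2044.5000
edge 2: (18.5,6.5)→(20,13)  cross = 18.5·13 − 20·6.5 = 110.5000; (r_i+r_j)·cross = 38.5·110.5000 = 4254.2500
edge 3: (20,13)→(19,38)  cross = 20·38 − 19·13 = 513.0000; (r_i+r_j)·cross = 39·513.0000 = 20007.0000
edge 4: (19,38)→(13,33)  cross = 19·33 − 13·38 = 133.0000; (r_i+r_j)·cross = 32·133.0000 = 4256.0000
edge 5: (13,33)→(8.5,16)  cross = 13·16 − 8.5·33 = -72.5000; (r_i+r_j)·cross = 21.5·-72.5000 = -1558.7500
Σcross = 509.2500 → A = |Σcross|/2 = 254.6250 mm²
Σ(r_i+r_j)·cross = 22933.2500 → first moment M = |Σ|/6 = 3822.2083
R_c = M/A = 3822.2083/254.6250 = 15.0111 mm
θ = 205° = 3.577925 rad
V = θ·R_c·A = 3.577925·15.0111·254.6250 = 13675.575 mm³

Volume = 13675.575 mm³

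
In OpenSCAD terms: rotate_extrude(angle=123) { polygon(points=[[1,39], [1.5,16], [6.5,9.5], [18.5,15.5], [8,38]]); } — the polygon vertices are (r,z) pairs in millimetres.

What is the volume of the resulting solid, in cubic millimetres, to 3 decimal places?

Profile (r,z), 5 vertices: (1,39) (1.5,16) (6.5,9.5) (18.5,15.5) (8,38)
edge 0: (1,39)→(1.5,16)  cross = 1·16 − 1.5·39 = -42.5000; (r_i+r_j)·cross = 2.5·-42.5000 = -106.2500
edge 1: (1.5,16)→(6.5,9.5)  cross = 1.5·9.5 − 6.5·16 = -89.7500; (r_i+r_j)·cross = 8·-89.7500 = -718.0000
edge 2: (6.5,9.5)→(18.5,15.5)  cross = 6.5·15.5 − 18.5·9.5 = -75.0000; (r_i+r_j)·cross = 25·-75.0000 = -1875.0000
edge 3: (18.5,15.5)→(8,38)  cross = 18.5·38 − 8·15.5 = 579.0000; (r_i+r_j)·cross = 26.5·579.0000 = 15343.5000
edge 4: (8,38)→(1,39)  cross = 8·39 − 1·38 = 274.0000; (r_i+r_j)·cross = 9·274.0000 = 2466.0000
Σcross = 645.7500 → A = |Σcross|/2 = 322.8750 mm²
Σ(r_i+r_j)·cross = 15110.2500 → first moment M = |Σ|/6 = 2518.3750
R_c = M/A = 2518.3750/322.8750 = 7.7998 mm
θ = 123° = 2.146755 rad
V = θ·R_c·A = 2.146755·7.7998·322.8750 = 5406.334 mm³

Volume = 5406.334 mm³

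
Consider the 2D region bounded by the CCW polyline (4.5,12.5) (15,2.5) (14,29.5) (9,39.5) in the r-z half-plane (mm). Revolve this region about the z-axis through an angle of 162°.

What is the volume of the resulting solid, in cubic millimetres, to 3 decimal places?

Volume = 6650.241 mm³

Profile (r,z), 4 vertices: (4.5,12.5) (15,2.5) (14,29.5) (9,39.5)
edge 0: (4.5,12.5)→(15,2.5)  cross = 4.5·2.5 − 15·12.5 = -176.2500; (r_i+r_j)·cross = 19.5·-176.2500 = -3436.8750
edge 1: (15,2.5)→(14,29.5)  cross = 15·29.5 − 14·2.5 = 407.5000; (r_i+r_j)·cross = 29·407.5000 = 11817.5000
edge 2: (14,29.5)→(9,39.5)  cross = 14·39.5 − 9·29.5 = 287.5000; (r_i+r_j)·cross = 23·287.5000 = 6612.5000
edge 3: (9,39.5)→(4.5,12.5)  cross = 9·12.5 − 4.5·39.5 = -65.2500; (r_i+r_j)·cross = 13.5·-65.2500 = -880.8750
Σcross = 453.5000 → A = |Σcross|/2 = 226.7500 mm²
Σ(r_i+r_j)·cross = 14112.2500 → first moment M = |Σ|/6 = 2352.0417
R_c = M/A = 2352.0417/226.7500 = 10.3728 mm
θ = 162° = 2.827433 rad
V = θ·R_c·A = 2.827433·10.3728·226.7500 = 6650.241 mm³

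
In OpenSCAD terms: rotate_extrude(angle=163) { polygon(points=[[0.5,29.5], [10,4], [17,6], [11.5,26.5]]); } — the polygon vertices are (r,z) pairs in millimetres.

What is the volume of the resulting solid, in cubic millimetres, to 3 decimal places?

Profile (r,z), 4 vertices: (0.5,29.5) (10,4) (17,6) (11.5,26.5)
edge 0: (0.5,29.5)→(10,4)  cross = 0.5·4 − 10·29.5 = -293.0000; (r_i+r_j)·cross = 10.5·-293.0000 = -3076.5000
edge 1: (10,4)→(17,6)  cross = 10·6 − 17·4 = -8.0000; (r_i+r_j)·cross = 27·-8.0000 = -216.0000
edge 2: (17,6)→(11.5,26.5)  cross = 17·26.5 − 11.5·6 = 381.5000; (r_i+r_j)·cross = 28.5·381.5000 = 10872.7500
edge 3: (11.5,26.5)→(0.5,29.5)  cross = 11.5·29.5 − 0.5·26.5 = 326.0000; (r_i+r_j)·cross = 12·326.0000 = 3912.0000
Σcross = 406.5000 → A = |Σcross|/2 = 203.2500 mm²
Σ(r_i+r_j)·cross = 11492.2500 → first moment M = |Σ|/6 = 1915.3750
R_c = M/A = 1915.3750/203.2500 = 9.4237 mm
θ = 163° = 2.844887 rad
V = θ·R_c·A = 2.844887·9.4237·203.2500 = 5449.025 mm³

Volume = 5449.025 mm³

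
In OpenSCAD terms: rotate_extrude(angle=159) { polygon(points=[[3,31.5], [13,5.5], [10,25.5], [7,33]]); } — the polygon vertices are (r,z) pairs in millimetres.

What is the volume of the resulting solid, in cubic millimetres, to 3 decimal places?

Profile (r,z), 4 vertices: (3,31.5) (13,5.5) (10,25.5) (7,33)
edge 0: (3,31.5)→(13,5.5)  cross = 3·5.5 − 13·31.5 = -393.0000; (r_i+r_j)·cross = 16·-393.0000 = -6288.0000
edge 1: (13,5.5)→(10,25.5)  cross = 13·25.5 − 10·5.5 = 276.5000; (r_i+r_j)·cross = 23·276.5000 = 6359.5000
edge 2: (10,25.5)→(7,33)  cross = 10·33 − 7·25.5 = 151.5000; (r_i+r_j)·cross = 17·151.5000 = 2575.5000
edge 3: (7,33)→(3,31.5)  cross = 7·31.5 − 3·33 = 121.5000; (r_i+r_j)·cross = 10·121.5000 = 1215.0000
Σcross = 156.5000 → A = |Σcross|/2 = 78.2500 mm²
Σ(r_i+r_j)·cross = 3862.0000 → first moment M = |Σ|/6 = 643.6667
R_c = M/A = 643.6667/78.2500 = 8.2258 mm
θ = 159° = 2.775074 rad
V = θ·R_c·A = 2.775074·8.2258·78.2500 = 1786.222 mm³

Volume = 1786.222 mm³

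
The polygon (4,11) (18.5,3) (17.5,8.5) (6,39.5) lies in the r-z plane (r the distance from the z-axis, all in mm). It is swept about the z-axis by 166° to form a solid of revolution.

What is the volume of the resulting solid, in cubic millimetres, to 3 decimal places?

Profile (r,z), 4 vertices: (4,11) (18.5,3) (17.5,8.5) (6,39.5)
edge 0: (4,11)→(18.5,3)  cross = 4·3 − 18.5·11 = -191.5000; (r_i+r_j)·cross = 22.5·-191.5000 = -4308.7500
edge 1: (18.5,3)→(17.5,8.5)  cross = 18.5·8.5 − 17.5·3 = 104.7500; (r_i+r_j)·cross = 36·104.7500 = 3771.0000
edge 2: (17.5,8.5)→(6,39.5)  cross = 17.5·39.5 − 6·8.5 = 640.2500; (r_i+r_j)·cross = 23.5·640.2500 = 15045.8750
edge 3: (6,39.5)→(4,11)  cross = 6·11 − 4·39.5 = -92.0000; (r_i+r_j)·cross = 10·-92.0000 = -920.0000
Σcross = 461.5000 → A = |Σcross|/2 = 230.7500 mm²
Σ(r_i+r_j)·cross = 13588.1250 → first moment M = |Σ|/6 = 2264.6875
R_c = M/A = 2264.6875/230.7500 = 9.8145 mm
θ = 166° = 2.897247 rad
V = θ·R_c·A = 2.897247·9.8145·230.7500 = 6561.358 mm³

Volume = 6561.358 mm³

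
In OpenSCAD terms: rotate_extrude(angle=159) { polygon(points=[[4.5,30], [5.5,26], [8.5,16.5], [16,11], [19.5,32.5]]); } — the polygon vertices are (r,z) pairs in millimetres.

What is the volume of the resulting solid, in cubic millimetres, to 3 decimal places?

Volume = 6888.889 mm³

Profile (r,z), 5 vertices: (4.5,30) (5.5,26) (8.5,16.5) (16,11) (19.5,32.5)
edge 0: (4.5,30)→(5.5,26)  cross = 4.5·26 − 5.5·30 = -48.0000; (r_i+r_j)·cross = 10·-48.0000 = -480.0000
edge 1: (5.5,26)→(8.5,16.5)  cross = 5.5·16.5 − 8.5·26 = -130.2500; (r_i+r_j)·cross = 14·-130.2500 = -1823.5000
edge 2: (8.5,16.5)→(16,11)  cross = 8.5·11 − 16·16.5 = -170.5000; (r_i+r_j)·cross = 24.5·-170.5000 = -4177.2500
edge 3: (16,11)→(19.5,32.5)  cross = 16·32.5 − 19.5·11 = 305.5000; (r_i+r_j)·cross = 35.5·305.5000 = 10845.2500
edge 4: (19.5,32.5)→(4.5,30)  cross = 19.5·30 − 4.5·32.5 = 438.7500; (r_i+r_j)·cross = 24·438.7500 = 10530.0000
Σcross = 395.5000 → A = |Σcross|/2 = 197.7500 mm²
Σ(r_i+r_j)·cross = 14894.5000 → first moment M = |Σ|/6 = 2482.4167
R_c = M/A = 2482.4167/197.7500 = 12.5533 mm
θ = 159° = 2.775074 rad
V = θ·R_c·A = 2.775074·12.5533·197.7500 = 6888.889 mm³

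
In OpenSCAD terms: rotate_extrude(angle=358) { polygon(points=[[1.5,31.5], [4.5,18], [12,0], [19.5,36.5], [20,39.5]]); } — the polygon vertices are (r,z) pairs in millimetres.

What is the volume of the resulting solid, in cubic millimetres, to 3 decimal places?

Profile (r,z), 5 vertices: (1.5,31.5) (4.5,18) (12,0) (19.5,36.5) (20,39.5)
edge 0: (1.5,31.5)→(4.5,18)  cross = 1.5·18 − 4.5·31.5 = -114.7500; (r_i+r_j)·cross = 6·-114.7500 = -688.5000
edge 1: (4.5,18)→(12,0)  cross = 4.5·0 − 12·18 = -216.0000; (r_i+r_j)·cross = 16.5·-216.0000 = -3564.0000
edge 2: (12,0)→(19.5,36.5)  cross = 12·36.5 − 19.5·0 = 438.0000; (r_i+r_j)·cross = 31.5·438.0000 = 13797.0000
edge 3: (19.5,36.5)→(20,39.5)  cross = 19.5·39.5 − 20·36.5 = 40.2500; (r_i+r_j)·cross = 39.5·40.2500 = 1589.8750
edge 4: (20,39.5)→(1.5,31.5)  cross = 20·31.5 − 1.5·39.5 = 570.7500; (r_i+r_j)·cross = 21.5·570.7500 = 12271.1250
Σcross = 718.2500 → A = |Σcross|/2 = 359.1250 mm²
Σ(r_i+r_j)·cross = 23405.5000 → first moment M = |Σ|/6 = 3900.9167
R_c = M/A = 3900.9167/359.1250 = 10.8623 mm
θ = 358° = 6.248279 rad
V = θ·R_c·A = 6.248279·10.8623·359.1250 = 24374.015 mm³

Volume = 24374.015 mm³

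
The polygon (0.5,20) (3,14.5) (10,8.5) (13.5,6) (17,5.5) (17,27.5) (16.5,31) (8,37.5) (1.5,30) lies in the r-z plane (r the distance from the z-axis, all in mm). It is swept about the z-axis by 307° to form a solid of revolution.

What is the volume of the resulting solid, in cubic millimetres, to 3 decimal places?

Profile (r,z), 9 vertices: (0.5,20) (3,14.5) (10,8.5) (13.5,6) (17,5.5) (17,27.5) (16.5,31) (8,37.5) (1.5,30)
edge 0: (0.5,20)→(3,14.5)  cross = 0.5·14.5 − 3·20 = -52.7500; (r_i+r_j)·cross = 3.5·-52.7500 = -184.6250
edge 1: (3,14.5)→(10,8.5)  cross = 3·8.5 − 10·14.5 = -119.5000; (r_i+r_j)·cross = 13·-119.5000 = -1553.5000
edge 2: (10,8.5)→(13.5,6)  cross = 10·6 − 13.5·8.5 = -54.7500; (r_i+r_j)·cross = 23.5·-54.7500 = -1286.6250
edge 3: (13.5,6)→(17,5.5)  cross = 13.5·5.5 − 17·6 = -27.7500; (r_i+r_j)·cross = 30.5·-27.7500 = -846.3750
edge 4: (17,5.5)→(17,27.5)  cross = 17·27.5 − 17·5.5 = 374.0000; (r_i+r_j)·cross = 34·374.0000 = 12716.0000
edge 5: (17,27.5)→(16.5,31)  cross = 17·31 − 16.5·27.5 = 73.2500; (r_i+r_j)·cross = 33.5·73.2500 = 2453.8750
edge 6: (16.5,31)→(8,37.5)  cross = 16.5·37.5 − 8·31 = 370.7500; (r_i+r_j)·cross = 24.5·370.7500 = 9083.3750
edge 7: (8,37.5)→(1.5,30)  cross = 8·30 − 1.5·37.5 = 183.7500; (r_i+r_j)·cross = 9.5·183.7500 = 1745.6250
edge 8: (1.5,30)→(0.5,20)  cross = 1.5·20 − 0.5·30 = 15.0000; (r_i+r_j)·cross = 2·15.0000 = 30.0000
Σcross = 762.0000 → A = |Σcross|/2 = 381.0000 mm²
Σ(r_i+r_j)·cross = 22157.7500 → first moment M = |Σ|/6 = 3692.9583
R_c = M/A = 3692.9583/381.0000 = 9.6928 mm
θ = 307° = 5.358161 rad
V = θ·R_c·A = 5.358161·9.6928·381.0000 = 19787.465 mm³

Volume = 19787.465 mm³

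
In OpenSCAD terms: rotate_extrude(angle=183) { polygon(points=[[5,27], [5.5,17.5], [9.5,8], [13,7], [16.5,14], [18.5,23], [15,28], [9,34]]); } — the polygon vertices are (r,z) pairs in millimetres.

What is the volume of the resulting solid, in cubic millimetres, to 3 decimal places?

Profile (r,z), 8 vertices: (5,27) (5.5,17.5) (9.5,8) (13,7) (16.5,14) (18.5,23) (15,28) (9,34)
edge 0: (5,27)→(5.5,17.5)  cross = 5·17.5 − 5.5·27 = -61.0000; (r_i+r_j)·cross = 10.5·-61.0000 = -640.5000
edge 1: (5.5,17.5)→(9.5,8)  cross = 5.5·8 − 9.5·17.5 = -122.2500; (r_i+r_j)·cross = 15·-122.2500 = -1833.7500
edge 2: (9.5,8)→(13,7)  cross = 9.5·7 − 13·8 = -37.5000; (r_i+r_j)·cross = 22.5·-37.5000 = -843.7500
edge 3: (13,7)→(16.5,14)  cross = 13·14 − 16.5·7 = 66.5000; (r_i+r_j)·cross = 29.5·66.5000 = 1961.7500
edge 4: (16.5,14)→(18.5,23)  cross = 16.5·23 − 18.5·14 = 120.5000; (r_i+r_j)·cross = 35·120.5000 = 4217.5000
edge 5: (18.5,23)→(15,28)  cross = 18.5·28 − 15·23 = 173.0000; (r_i+r_j)·cross = 33.5·173.0000 = 5795.5000
edge 6: (15,28)→(9,34)  cross = 15·34 − 9·28 = 258.0000; (r_i+r_j)·cross = 24·258.0000 = 6192.0000
edge 7: (9,34)→(5,27)  cross = 9·27 − 5·34 = 73.0000; (r_i+r_j)·cross = 14·73.0000 = 1022.0000
Σcross = 470.2500 → A = |Σcross|/2 = 235.1250 mm²
Σ(r_i+r_j)·cross = 15870.7500 → first moment M = |Σ|/6 = 2645.1250
R_c = M/A = 2645.1250/235.1250 = 11.2499 mm
θ = 183° = 3.193953 rad
V = θ·R_c·A = 3.193953·11.2499·235.1250 = 8448.404 mm³

Volume = 8448.404 mm³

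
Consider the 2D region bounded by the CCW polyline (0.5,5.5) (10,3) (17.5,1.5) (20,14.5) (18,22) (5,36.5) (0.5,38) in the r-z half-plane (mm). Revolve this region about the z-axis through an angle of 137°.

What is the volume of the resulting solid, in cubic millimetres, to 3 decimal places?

Profile (r,z), 7 vertices: (0.5,5.5) (10,3) (17.5,1.5) (20,14.5) (18,22) (5,36.5) (0.5,38)
edge 0: (0.5,5.5)→(10,3)  cross = 0.5·3 − 10·5.5 = -53.5000; (r_i+r_j)·cross = 10.5·-53.5000 = -561.7500
edge 1: (10,3)→(17.5,1.5)  cross = 10·1.5 − 17.5·3 = -37.5000; (r_i+r_j)·cross = 27.5·-37.5000 = -1031.2500
edge 2: (17.5,1.5)→(20,14.5)  cross = 17.5·14.5 − 20·1.5 = 223.7500; (r_i+r_j)·cross = 37.5·223.7500 = 8390.6250
edge 3: (20,14.5)→(18,22)  cross = 20·22 − 18·14.5 = 179.0000; (r_i+r_j)·cross = 38·179.0000 = 6802.0000
edge 4: (18,22)→(5,36.5)  cross = 18·36.5 − 5·22 = 547.0000; (r_i+r_j)·cross = 23·547.0000 = 12581.0000
edge 5: (5,36.5)→(0.5,38)  cross = 5·38 − 0.5·36.5 = 171.7500; (r_i+r_j)·cross = 5.5·171.7500 = 944.6250
edge 6: (0.5,38)→(0.5,5.5)  cross = 0.5·5.5 − 0.5·38 = -16.2500; (r_i+r_j)·cross = 1·-16.2500 = -16.2500
Σcross = 1014.2500 → A = |Σcross|/2 = 507.1250 mm²
Σ(r_i+r_j)·cross = 27109.0000 → first moment M = |Σ|/6 = 4518.1667
R_c = M/A = 4518.1667/507.1250 = 8.9094 mm
θ = 137° = 2.391101 rad
V = θ·R_c·A = 2.391101·8.9094·507.1250 = 10803.393 mm³

Volume = 10803.393 mm³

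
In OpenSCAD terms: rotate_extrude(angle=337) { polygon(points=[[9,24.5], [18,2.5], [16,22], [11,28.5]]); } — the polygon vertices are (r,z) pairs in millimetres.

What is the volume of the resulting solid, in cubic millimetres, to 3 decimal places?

Volume = 6707.657 mm³

Profile (r,z), 4 vertices: (9,24.5) (18,2.5) (16,22) (11,28.5)
edge 0: (9,24.5)→(18,2.5)  cross = 9·2.5 − 18·24.5 = -418.5000; (r_i+r_j)·cross = 27·-418.5000 = -11299.5000
edge 1: (18,2.5)→(16,22)  cross = 18·22 − 16·2.5 = 356.0000; (r_i+r_j)·cross = 34·356.0000 = 12104.0000
edge 2: (16,22)→(11,28.5)  cross = 16·28.5 − 11·22 = 214.0000; (r_i+r_j)·cross = 27·214.0000 = 5778.0000
edge 3: (11,28.5)→(9,24.5)  cross = 11·24.5 − 9·28.5 = 13.0000; (r_i+r_j)·cross = 20·13.0000 = 260.0000
Σcross = 164.5000 → A = |Σcross|/2 = 82.2500 mm²
Σ(r_i+r_j)·cross = 6842.5000 → first moment M = |Σ|/6 = 1140.4167
R_c = M/A = 1140.4167/82.2500 = 13.8652 mm
θ = 337° = 5.881760 rad
V = θ·R_c·A = 5.881760·13.8652·82.2500 = 6707.657 mm³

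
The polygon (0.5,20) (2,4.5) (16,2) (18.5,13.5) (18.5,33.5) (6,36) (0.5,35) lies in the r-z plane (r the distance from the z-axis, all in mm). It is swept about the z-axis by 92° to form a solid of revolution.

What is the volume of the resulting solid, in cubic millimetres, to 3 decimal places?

Volume = 8344.336 mm³

Profile (r,z), 7 vertices: (0.5,20) (2,4.5) (16,2) (18.5,13.5) (18.5,33.5) (6,36) (0.5,35)
edge 0: (0.5,20)→(2,4.5)  cross = 0.5·4.5 − 2·20 = -37.7500; (r_i+r_j)·cross = 2.5·-37.7500 = -94.3750
edge 1: (2,4.5)→(16,2)  cross = 2·2 − 16·4.5 = -68.0000; (r_i+r_j)·cross = 18·-68.0000 = -1224.0000
edge 2: (16,2)→(18.5,13.5)  cross = 16·13.5 − 18.5·2 = 179.0000; (r_i+r_j)·cross = 34.5·179.0000 = 6175.5000
edge 3: (18.5,13.5)→(18.5,33.5)  cross = 18.5·33.5 − 18.5·13.5 = 370.0000; (r_i+r_j)·cross = 37·370.0000 = 13690.0000
edge 4: (18.5,33.5)→(6,36)  cross = 18.5·36 − 6·33.5 = 465.0000; (r_i+r_j)·cross = 24.5·465.0000 = 11392.5000
edge 5: (6,36)→(0.5,35)  cross = 6·35 − 0.5·36 = 192.0000; (r_i+r_j)·cross = 6.5·192.0000 = 1248.0000
edge 6: (0.5,35)→(0.5,20)  cross = 0.5·20 − 0.5·35 = -7.5000; (r_i+r_j)·cross = 1·-7.5000 = -7.5000
Σcross = 1092.7500 → A = |Σcross|/2 = 546.3750 mm²
Σ(r_i+r_j)·cross = 31180.1250 → first moment M = |Σ|/6 = 5196.6875
R_c = M/A = 5196.6875/546.3750 = 9.5112 mm
θ = 92° = 1.605703 rad
V = θ·R_c·A = 1.605703·9.5112·546.3750 = 8344.336 mm³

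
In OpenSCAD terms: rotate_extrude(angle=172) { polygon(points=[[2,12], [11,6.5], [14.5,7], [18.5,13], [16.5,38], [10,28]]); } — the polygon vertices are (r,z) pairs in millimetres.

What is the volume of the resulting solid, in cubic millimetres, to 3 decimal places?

Volume = 10005.866 mm³

Profile (r,z), 6 vertices: (2,12) (11,6.5) (14.5,7) (18.5,13) (16.5,38) (10,28)
edge 0: (2,12)→(11,6.5)  cross = 2·6.5 − 11·12 = -119.0000; (r_i+r_j)·cross = 13·-119.0000 = -1547.0000
edge 1: (11,6.5)→(14.5,7)  cross = 11·7 − 14.5·6.5 = -17.2500; (r_i+r_j)·cross = 25.5·-17.2500 = -439.8750
edge 2: (14.5,7)→(18.5,13)  cross = 14.5·13 − 18.5·7 = 59.0000; (r_i+r_j)·cross = 33·59.0000 = 1947.0000
edge 3: (18.5,13)→(16.5,38)  cross = 18.5·38 − 16.5·13 = 488.5000; (r_i+r_j)·cross = 35·488.5000 = 17097.5000
edge 4: (16.5,38)→(10,28)  cross = 16.5·28 − 10·38 = 82.0000; (r_i+r_j)·cross = 26.5·82.0000 = 2173.0000
edge 5: (10,28)→(2,12)  cross = 10·12 − 2·28 = 64.0000; (r_i+r_j)·cross = 12·64.0000 = 768.0000
Σcross = 557.2500 → A = |Σcross|/2 = 278.6250 mm²
Σ(r_i+r_j)·cross = 19998.6250 → first moment M = |Σ|/6 = 3333.1042
R_c = M/A = 3333.1042/278.6250 = 11.9627 mm
θ = 172° = 3.001966 rad
V = θ·R_c·A = 3.001966·11.9627·278.6250 = 10005.866 mm³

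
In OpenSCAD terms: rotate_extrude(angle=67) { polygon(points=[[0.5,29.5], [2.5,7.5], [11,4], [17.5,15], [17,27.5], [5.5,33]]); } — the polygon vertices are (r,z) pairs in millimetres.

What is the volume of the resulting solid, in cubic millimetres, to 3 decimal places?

Profile (r,z), 6 vertices: (0.5,29.5) (2.5,7.5) (11,4) (17.5,15) (17,27.5) (5.5,33)
edge 0: (0.5,29.5)→(2.5,7.5)  cross = 0.5·7.5 − 2.5·29.5 = -70.0000; (r_i+r_j)·cross = 3·-70.0000 = -210.0000
edge 1: (2.5,7.5)→(11,4)  cross = 2.5·4 − 11·7.5 = -72.5000; (r_i+r_j)·cross = 13.5·-72.5000 = -978.7500
edge 2: (11,4)→(17.5,15)  cross = 11·15 − 17.5·4 = 95.0000; (r_i+r_j)·cross = 28.5·95.0000 = 2707.5000
edge 3: (17.5,15)→(17,27.5)  cross = 17.5·27.5 − 17·15 = 226.2500; (r_i+r_j)·cross = 34.5·226.2500 = 7805.6250
edge 4: (17,27.5)→(5.5,33)  cross = 17·33 − 5.5·27.5 = 409.7500; (r_i+r_j)·cross = 22.5·409.7500 = 9219.3750
edge 5: (5.5,33)→(0.5,29.5)  cross = 5.5·29.5 − 0.5·33 = 145.7500; (r_i+r_j)·cross = 6·145.7500 = 874.5000
Σcross = 734.2500 → A = |Σcross|/2 = 367.1250 mm²
Σ(r_i+r_j)·cross = 19418.2500 → first moment M = |Σ|/6 = 3236.3750
R_c = M/A = 3236.3750/367.1250 = 8.8155 mm
θ = 67° = 1.169371 rad
V = θ·R_c·A = 1.169371·8.8155·367.1250 = 3784.522 mm³

Volume = 3784.522 mm³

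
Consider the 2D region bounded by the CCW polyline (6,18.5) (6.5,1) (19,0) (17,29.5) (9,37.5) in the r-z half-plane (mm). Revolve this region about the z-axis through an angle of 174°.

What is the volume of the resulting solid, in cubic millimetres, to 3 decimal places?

Volume = 13696.234 mm³

Profile (r,z), 5 vertices: (6,18.5) (6.5,1) (19,0) (17,29.5) (9,37.5)
edge 0: (6,18.5)→(6.5,1)  cross = 6·1 − 6.5·18.5 = -114.2500; (r_i+r_j)·cross = 12.5·-114.2500 = -1428.1250
edge 1: (6.5,1)→(19,0)  cross = 6.5·0 − 19·1 = -19.0000; (r_i+r_j)·cross = 25.5·-19.0000 = -484.5000
edge 2: (19,0)→(17,29.5)  cross = 19·29.5 − 17·0 = 560.5000; (r_i+r_j)·cross = 36·560.5000 = 20178.0000
edge 3: (17,29.5)→(9,37.5)  cross = 17·37.5 − 9·29.5 = 372.0000; (r_i+r_j)·cross = 26·372.0000 = 9672.0000
edge 4: (9,37.5)→(6,18.5)  cross = 9·18.5 − 6·37.5 = -58.5000; (r_i+r_j)·cross = 15·-58.5000 = -877.5000
Σcross = 740.7500 → A = |Σcross|/2 = 370.3750 mm²
Σ(r_i+r_j)·cross = 27059.8750 → first moment M = |Σ|/6 = 4509.9792
R_c = M/A = 4509.9792/370.3750 = 12.1768 mm
θ = 174° = 3.036873 rad
V = θ·R_c·A = 3.036873·12.1768·370.3750 = 13696.234 mm³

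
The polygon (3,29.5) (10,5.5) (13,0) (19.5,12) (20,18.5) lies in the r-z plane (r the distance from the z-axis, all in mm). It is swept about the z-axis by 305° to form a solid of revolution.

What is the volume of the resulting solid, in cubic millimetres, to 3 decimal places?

Profile (r,z), 5 vertices: (3,29.5) (10,5.5) (13,0) (19.5,12) (20,18.5)
edge 0: (3,29.5)→(10,5.5)  cross = 3·5.5 − 10·29.5 = -278.5000; (r_i+r_j)·cross = 13·-278.5000 = -3620.5000
edge 1: (10,5.5)→(13,0)  cross = 10·0 − 13·5.5 = -71.5000; (r_i+r_j)·cross = 23·-71.5000 = -1644.5000
edge 2: (13,0)→(19.5,12)  cross = 13·12 − 19.5·0 = 156.0000; (r_i+r_j)·cross = 32.5·156.0000 = 5070.0000
edge 3: (19.5,12)→(20,18.5)  cross = 19.5·18.5 − 20·12 = 120.7500; (r_i+r_j)·cross = 39.5·120.7500 = 4769.6250
edge 4: (20,18.5)→(3,29.5)  cross = 20·29.5 − 3·18.5 = 534.5000; (r_i+r_j)·cross = 23·534.5000 = 12293.5000
Σcross = 461.2500 → A = |Σcross|/2 = 230.6250 mm²
Σ(r_i+r_j)·cross = 16868.1250 → first moment M = |Σ|/6 = 2811.3542
R_c = M/A = 2811.3542/230.6250 = 12.1902 mm
θ = 305° = 5.323254 rad
V = θ·R_c·A = 5.323254·12.1902·230.6250 = 14965.553 mm³

Volume = 14965.553 mm³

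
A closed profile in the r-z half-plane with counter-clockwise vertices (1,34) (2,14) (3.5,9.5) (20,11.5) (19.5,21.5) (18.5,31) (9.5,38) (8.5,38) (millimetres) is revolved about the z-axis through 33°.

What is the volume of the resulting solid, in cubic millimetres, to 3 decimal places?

Volume = 2557.640 mm³

Profile (r,z), 8 vertices: (1,34) (2,14) (3.5,9.5) (20,11.5) (19.5,21.5) (18.5,31) (9.5,38) (8.5,38)
edge 0: (1,34)→(2,14)  cross = 1·14 − 2·34 = -54.0000; (r_i+r_j)·cross = 3·-54.0000 = -162.0000
edge 1: (2,14)→(3.5,9.5)  cross = 2·9.5 − 3.5·14 = -30.0000; (r_i+r_j)·cross = 5.5·-30.0000 = -165.0000
edge 2: (3.5,9.5)→(20,11.5)  cross = 3.5·11.5 − 20·9.5 = -149.7500; (r_i+r_j)·cross = 23.5·-149.7500 = -3519.1250
edge 3: (20,11.5)→(19.5,21.5)  cross = 20·21.5 − 19.5·11.5 = 205.7500; (r_i+r_j)·cross = 39.5·205.7500 = 8127.1250
edge 4: (19.5,21.5)→(18.5,31)  cross = 19.5·31 − 18.5·21.5 = 206.7500; (r_i+r_j)·cross = 38·206.7500 = 7856.5000
edge 5: (18.5,31)→(9.5,38)  cross = 18.5·38 − 9.5·31 = 408.5000; (r_i+r_j)·cross = 28·408.5000 = 11438.0000
edge 6: (9.5,38)→(8.5,38)  cross = 9.5·38 − 8.5·38 = 38.0000; (r_i+r_j)·cross = 18·38.0000 = 684.0000
edge 7: (8.5,38)→(1,34)  cross = 8.5·34 − 1·38 = 251.0000; (r_i+r_j)·cross = 9.5·251.0000 = 2384.5000
Σcross = 876.2500 → A = |Σcross|/2 = 438.1250 mm²
Σ(r_i+r_j)·cross = 26644.0000 → first moment M = |Σ|/6 = 4440.6667
R_c = M/A = 4440.6667/438.1250 = 10.1356 mm
θ = 33° = 0.575959 rad
V = θ·R_c·A = 0.575959·10.1356·438.1250 = 2557.640 mm³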